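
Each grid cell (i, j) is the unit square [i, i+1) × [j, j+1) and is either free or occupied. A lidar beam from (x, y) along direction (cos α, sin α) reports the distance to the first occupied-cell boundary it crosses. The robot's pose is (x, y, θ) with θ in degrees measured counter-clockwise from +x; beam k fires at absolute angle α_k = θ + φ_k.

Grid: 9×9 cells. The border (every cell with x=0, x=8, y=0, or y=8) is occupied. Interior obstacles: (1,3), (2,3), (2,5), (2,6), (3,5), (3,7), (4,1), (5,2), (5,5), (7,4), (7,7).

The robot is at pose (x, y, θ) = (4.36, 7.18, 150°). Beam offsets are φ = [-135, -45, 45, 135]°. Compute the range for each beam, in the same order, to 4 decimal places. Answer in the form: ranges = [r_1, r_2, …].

ranges = [2.7331, 0.8489, 0.3727, 4.3275]

beam 1: φ=-135°, α=15°
  dir = (cos 15°, sin 15°) = (0.9659, 0.2588); from cell (4,7)
  next x-line at t=0.6626, next y-line at t=3.1682; Δt_x=1.0353, Δt_y=3.8637
    x: enter (5,7) at t=0.6626
    x: enter (6,7) at t=1.6979
    x: enter (7,7) at t=2.7331 ← occupied
  → r_1 = 2.7331
beam 2: φ=-45°, α=105°
  dir = (cos 105°, sin 105°) = (-0.2588, 0.9659); from cell (4,7)
  next x-line at t=1.3909, next y-line at t=0.8489; Δt_x=3.8637, Δt_y=1.0353
    y: enter (4,8) at t=0.8489 ← occupied
  → r_2 = 0.8489
beam 3: φ=45°, α=195°
  dir = (cos 195°, sin 195°) = (-0.9659, -0.2588); from cell (4,7)
  next x-line at t=0.3727, next y-line at t=0.6955; Δt_x=1.0353, Δt_y=3.8637
    x: enter (3,7) at t=0.3727 ← occupied
  → r_3 = 0.3727
beam 4: φ=135°, α=285°
  dir = (cos 285°, sin 285°) = (0.2588, -0.9659); from cell (4,7)
  next x-line at t=2.4728, next y-line at t=0.1863; Δt_x=3.8637, Δt_y=1.0353
    y: enter (4,6) at t=0.1863
    y: enter (4,5) at t=1.2216
    y: enter (4,4) at t=2.2569
    x: enter (5,4) at t=2.4728
    y: enter (5,3) at t=3.2922
    y: enter (5,2) at t=4.3275 ← occupied
  → r_4 = 4.3275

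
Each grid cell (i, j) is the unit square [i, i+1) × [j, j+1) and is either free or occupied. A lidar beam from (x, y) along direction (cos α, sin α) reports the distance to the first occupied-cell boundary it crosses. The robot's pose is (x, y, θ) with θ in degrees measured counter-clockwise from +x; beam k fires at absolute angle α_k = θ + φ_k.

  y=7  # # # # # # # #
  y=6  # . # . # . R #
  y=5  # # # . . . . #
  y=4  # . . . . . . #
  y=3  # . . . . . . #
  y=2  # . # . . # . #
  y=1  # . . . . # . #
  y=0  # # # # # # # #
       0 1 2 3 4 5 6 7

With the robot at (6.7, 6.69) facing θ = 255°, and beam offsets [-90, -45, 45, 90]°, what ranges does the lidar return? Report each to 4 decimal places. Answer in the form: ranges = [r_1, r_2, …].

ranges = [1.1977, 6.5818, 0.6000, 0.3106]

beam 1: φ=-90°, α=165°
  direction (-0.9659, 0.2588); cell (6,6); t to first gridline: x 0.7247, y 1.1977 (then +1.0353 / +3.8637)
    (5,6) via x @ 0.7247
    (5,7) via y @ 1.1977  # hit
  → r_1 = 1.1977
beam 2: φ=-45°, α=210°
  direction (-0.8660, -0.5000); cell (6,6); t to first gridline: x 0.8083, y 1.3800 (then +1.1547 / +2.0000)
    (5,6) via x @ 0.8083
    (5,5) via y @ 1.3800
    (4,5) via x @ 1.9630
    (3,5) via x @ 3.1177
    (3,4) via y @ 3.3800
    (2,4) via x @ 4.2724
    (2,3) via y @ 5.3800
    (1,3) via x @ 5.4271
    (0,3) via x @ 6.5818  # hit
  → r_2 = 6.5818
beam 3: φ=45°, α=300°
  direction (0.5000, -0.8660); cell (6,6); t to first gridline: x 0.6000, y 0.7967 (then +2.0000 / +1.1547)
    (7,6) via x @ 0.6000  # hit
  → r_3 = 0.6000
beam 4: φ=90°, α=345°
  direction (0.9659, -0.2588); cell (6,6); t to first gridline: x 0.3106, y 2.6660 (then +1.0353 / +3.8637)
    (7,6) via x @ 0.3106  # hit
  → r_4 = 0.3106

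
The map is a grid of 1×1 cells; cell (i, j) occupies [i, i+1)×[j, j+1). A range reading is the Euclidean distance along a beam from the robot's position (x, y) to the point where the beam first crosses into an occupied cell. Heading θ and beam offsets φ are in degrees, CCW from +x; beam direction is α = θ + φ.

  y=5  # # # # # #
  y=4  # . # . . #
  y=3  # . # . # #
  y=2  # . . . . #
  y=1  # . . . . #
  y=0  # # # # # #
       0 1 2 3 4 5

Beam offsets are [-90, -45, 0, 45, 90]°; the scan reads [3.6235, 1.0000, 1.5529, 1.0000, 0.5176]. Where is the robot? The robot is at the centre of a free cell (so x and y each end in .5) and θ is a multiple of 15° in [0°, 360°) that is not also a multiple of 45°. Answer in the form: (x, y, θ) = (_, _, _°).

The pose lattice has 13·16 = 208 candidates. Test each by forward raycasting.
  (2.5, 2.5, 75°): beam 1 = 2.5882 ≠ 3.6235 ✗
  (4.5, 4.5, 120°): beam 1 = 0.5774 ≠ 3.6235 ✗
  (1.5, 3.5, 285°): beam 1 = 0.5176 ≠ 3.6235 ✗
  (1.5, 1.5, 105°): beam 2 = 1.7321 ≠ 1.0000 ✗
  …
  (3.5, 4.5, 345°): r_1=3.6235, r_2=1.0000, r_3=1.5529, r_4=1.0000, r_5=0.5176 — all match ✓
Unique over the lattice → pose = (3.5, 4.5, 345°).

(x, y, θ) = (3.5, 4.5, 345°)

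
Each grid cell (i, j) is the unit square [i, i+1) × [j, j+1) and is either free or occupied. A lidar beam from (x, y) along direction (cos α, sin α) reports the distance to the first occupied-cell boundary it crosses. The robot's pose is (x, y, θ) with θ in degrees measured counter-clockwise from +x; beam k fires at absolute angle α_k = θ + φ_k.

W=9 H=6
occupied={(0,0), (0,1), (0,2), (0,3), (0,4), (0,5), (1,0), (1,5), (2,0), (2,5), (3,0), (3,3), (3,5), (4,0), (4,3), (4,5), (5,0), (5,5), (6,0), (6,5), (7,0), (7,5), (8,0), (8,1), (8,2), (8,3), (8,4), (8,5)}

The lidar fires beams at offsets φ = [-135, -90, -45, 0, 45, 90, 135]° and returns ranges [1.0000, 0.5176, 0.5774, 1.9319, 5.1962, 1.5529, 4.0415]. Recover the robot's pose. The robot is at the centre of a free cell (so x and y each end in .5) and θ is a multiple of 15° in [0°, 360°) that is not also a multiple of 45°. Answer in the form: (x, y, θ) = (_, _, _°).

Candidates: 26 free-cell centres × 16 headings = 416 poses. Raycast each; keep the one whose scan matches to 4 dp.
  (1.5, 3.5, 210°): beam 1 = 1.5529 ≠ 1.0000 ✗
  (5.5, 3.5, 255°): beam 1 = 1.7321 ≠ 1.0000 ✗
  (2.5, 3.5, 150°): beam 1 = 0.5176 ≠ 1.0000 ✗
  (7.5, 3.5, 30°): beam 1 = 2.5882 ≠ 1.0000 ✗
  …
  (3.5, 1.5, 345°): r_1=1.0000, r_2=0.5176, r_3=0.5774, r_4=1.9319, r_5=5.1962, r_6=1.5529, r_7=4.0415 — all match ✓
Only this pose fits every beam.

(x, y, θ) = (3.5, 1.5, 345°)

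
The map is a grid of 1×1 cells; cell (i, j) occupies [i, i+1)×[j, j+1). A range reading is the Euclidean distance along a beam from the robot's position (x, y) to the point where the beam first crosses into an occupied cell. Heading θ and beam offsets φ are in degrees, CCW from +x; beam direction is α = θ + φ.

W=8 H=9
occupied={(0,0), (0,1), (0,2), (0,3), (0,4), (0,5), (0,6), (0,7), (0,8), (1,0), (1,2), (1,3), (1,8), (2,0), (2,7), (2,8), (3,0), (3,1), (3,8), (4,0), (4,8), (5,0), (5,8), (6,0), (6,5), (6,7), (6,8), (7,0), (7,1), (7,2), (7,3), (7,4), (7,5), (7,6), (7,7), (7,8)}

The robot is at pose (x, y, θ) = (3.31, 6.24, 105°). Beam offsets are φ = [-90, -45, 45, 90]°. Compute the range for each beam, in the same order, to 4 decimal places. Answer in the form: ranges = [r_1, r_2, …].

ranges = [2.9364, 2.0323, 2.6674, 2.3915]

beam 1: φ=-90°, α=15°
  direction (0.9659, 0.2588); cell (3,6); t to first gridline: x 0.7143, y 2.9364 (then +1.0353 / +3.8637)
    (4,6) via x @ 0.7143
    (5,6) via x @ 1.7496
    (6,6) via x @ 2.7849
    (6,7) via y @ 2.9364  # hit
  → r_1 = 2.9364
beam 2: φ=-45°, α=60°
  direction (0.5000, 0.8660); cell (3,6); t to first gridline: x 1.3800, y 0.8776 (then +2.0000 / +1.1547)
    (3,7) via y @ 0.8776
    (4,7) via x @ 1.3800
    (4,8) via y @ 2.0323  # hit
  → r_2 = 2.0323
beam 3: φ=45°, α=150°
  direction (-0.8660, 0.5000); cell (3,6); t to first gridline: x 0.3580, y 1.5200 (then +1.1547 / +2.0000)
    (2,6) via x @ 0.3580
    (1,6) via x @ 1.5127
    (1,7) via y @ 1.5200
    (0,7) via x @ 2.6674  # hit
  → r_3 = 2.6674
beam 4: φ=90°, α=195°
  direction (-0.9659, -0.2588); cell (3,6); t to first gridline: x 0.3209, y 0.9273 (then +1.0353 / +3.8637)
    (2,6) via x @ 0.3209
    (2,5) via y @ 0.9273
    (1,5) via x @ 1.3562
    (0,5) via x @ 2.3915  # hit
  → r_4 = 2.3915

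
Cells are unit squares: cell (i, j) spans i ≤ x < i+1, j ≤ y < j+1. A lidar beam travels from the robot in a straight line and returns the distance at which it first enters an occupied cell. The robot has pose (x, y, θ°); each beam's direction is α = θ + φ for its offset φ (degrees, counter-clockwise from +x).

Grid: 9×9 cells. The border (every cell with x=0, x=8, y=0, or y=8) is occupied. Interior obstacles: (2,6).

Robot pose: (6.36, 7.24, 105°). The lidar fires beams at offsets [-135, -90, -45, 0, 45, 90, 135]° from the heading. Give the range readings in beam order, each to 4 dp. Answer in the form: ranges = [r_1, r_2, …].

ranges = [1.8937, 1.6979, 0.8776, 0.7868, 1.5200, 3.4785, 7.2053]

beam 1: φ=-135°, α=330°
  dir = (cos 330°, sin 330°) = (0.8660, -0.5000); from cell (6,7)
  next x-line at t=0.7390, next y-line at t=0.4800; Δt_x=1.1547, Δt_y=2.0000
    y: enter (6,6) at t=0.4800
    x: enter (7,6) at t=0.7390
    x: enter (8,6) at t=1.8937 ← occupied
  → r_1 = 1.8937
beam 2: φ=-90°, α=15°
  dir = (cos 15°, sin 15°) = (0.9659, 0.2588); from cell (6,7)
  next x-line at t=0.6626, next y-line at t=2.9364; Δt_x=1.0353, Δt_y=3.8637
    x: enter (7,7) at t=0.6626
    x: enter (8,7) at t=1.6979 ← occupied
  → r_2 = 1.6979
beam 3: φ=-45°, α=60°
  dir = (cos 60°, sin 60°) = (0.5000, 0.8660); from cell (6,7)
  next x-line at t=1.2800, next y-line at t=0.8776; Δt_x=2.0000, Δt_y=1.1547
    y: enter (6,8) at t=0.8776 ← occupied
  → r_3 = 0.8776
beam 4: φ=0°, α=105°
  dir = (cos 105°, sin 105°) = (-0.2588, 0.9659); from cell (6,7)
  next x-line at t=1.3909, next y-line at t=0.7868; Δt_x=3.8637, Δt_y=1.0353
    y: enter (6,8) at t=0.7868 ← occupied
  → r_4 = 0.7868
beam 5: φ=45°, α=150°
  dir = (cos 150°, sin 150°) = (-0.8660, 0.5000); from cell (6,7)
  next x-line at t=0.4157, next y-line at t=1.5200; Δt_x=1.1547, Δt_y=2.0000
    x: enter (5,7) at t=0.4157
    y: enter (5,8) at t=1.5200 ← occupied
  → r_5 = 1.5200
beam 6: φ=90°, α=195°
  dir = (cos 195°, sin 195°) = (-0.9659, -0.2588); from cell (6,7)
  next x-line at t=0.3727, next y-line at t=0.9273; Δt_x=1.0353, Δt_y=3.8637
    x: enter (5,7) at t=0.3727
    y: enter (5,6) at t=0.9273
    x: enter (4,6) at t=1.4080
    x: enter (3,6) at t=2.4433
    x: enter (2,6) at t=3.4785 ← occupied
  → r_6 = 3.4785
beam 7: φ=135°, α=240°
  dir = (cos 240°, sin 240°) = (-0.5000, -0.8660); from cell (6,7)
  next x-line at t=0.7200, next y-line at t=0.2771; Δt_x=2.0000, Δt_y=1.1547
    y: enter (6,6) at t=0.2771
    x: enter (5,6) at t=0.7200
    y: enter (5,5) at t=1.4318
    y: enter (5,4) at t=2.5865
    x: enter (4,4) at t=2.7200
    y: enter (4,3) at t=3.7412
    x: enter (3,3) at t=4.7200
    y: enter (3,2) at t=4.8959
    y: enter (3,1) at t=6.0506
    x: enter (2,1) at t=6.7200
    y: enter (2,0) at t=7.2053 ← occupied
  → r_7 = 7.2053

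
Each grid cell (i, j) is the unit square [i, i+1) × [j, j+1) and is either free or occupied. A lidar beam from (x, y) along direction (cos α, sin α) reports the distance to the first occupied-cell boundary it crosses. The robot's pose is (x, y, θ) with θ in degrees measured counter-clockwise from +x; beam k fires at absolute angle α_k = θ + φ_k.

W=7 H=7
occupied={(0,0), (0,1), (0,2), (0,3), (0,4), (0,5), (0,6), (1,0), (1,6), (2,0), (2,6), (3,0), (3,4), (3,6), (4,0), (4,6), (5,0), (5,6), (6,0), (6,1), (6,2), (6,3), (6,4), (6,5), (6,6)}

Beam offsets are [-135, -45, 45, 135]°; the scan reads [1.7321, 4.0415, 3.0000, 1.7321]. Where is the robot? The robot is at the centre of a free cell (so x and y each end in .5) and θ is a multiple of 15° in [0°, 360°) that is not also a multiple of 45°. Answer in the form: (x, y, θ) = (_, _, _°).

The pose lattice has 24·16 = 384 candidates. Test each by forward raycasting.
  (2.5, 1.5, 255°): beam 1 = 3.0000 ≠ 1.7321 ✗
  (4.5, 2.5, 75°): beam 2 = 1.7321 ≠ 4.0415 ✗
  (4.5, 2.5, 345°): beam 1 = 3.0000 ≠ 1.7321 ✗
  (4.5, 3.5, 240°): beam 1 = 2.5882 ≠ 1.7321 ✗
  …
  (2.5, 2.5, 75°): r_1=1.7321, r_2=4.0415, r_3=3.0000, r_4=1.7321 — all match ✓
Unique over the lattice → pose = (2.5, 2.5, 75°).

(x, y, θ) = (2.5, 2.5, 75°)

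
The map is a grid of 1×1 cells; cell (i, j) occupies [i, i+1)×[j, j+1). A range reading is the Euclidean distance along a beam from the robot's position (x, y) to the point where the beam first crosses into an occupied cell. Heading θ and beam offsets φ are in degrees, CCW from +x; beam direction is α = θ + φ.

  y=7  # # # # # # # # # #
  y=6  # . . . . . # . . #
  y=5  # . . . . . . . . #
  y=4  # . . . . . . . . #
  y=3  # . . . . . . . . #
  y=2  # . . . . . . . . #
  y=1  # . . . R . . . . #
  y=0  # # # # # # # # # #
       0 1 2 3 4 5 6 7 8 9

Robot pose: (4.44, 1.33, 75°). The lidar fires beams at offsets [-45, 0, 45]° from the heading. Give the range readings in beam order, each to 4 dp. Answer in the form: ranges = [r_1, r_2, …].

beam 1: φ=-45°, α=30°
  direction (0.8660, 0.5000); cell (4,1); t to first gridline: x 0.6466, y 1.3400 (then +1.1547 / +2.0000)
    (5,1) via x @ 0.6466
    (5,2) via y @ 1.3400
    (6,2) via x @ 1.8013
    (7,2) via x @ 2.9560
    (7,3) via y @ 3.3400
    (8,3) via x @ 4.1107
    (9,3) via x @ 5.2654  # hit
  → r_1 = 5.2654
beam 2: φ=0°, α=75°
  direction (0.2588, 0.9659); cell (4,1); t to first gridline: x 2.1637, y 0.6936 (then +3.8637 / +1.0353)
    (4,2) via y @ 0.6936
    (4,3) via y @ 1.7289
    (5,3) via x @ 2.1637
    (5,4) via y @ 2.7642
    (5,5) via y @ 3.7995
    (5,6) via y @ 4.8347
    (5,7) via y @ 5.8700  # hit
  → r_2 = 5.8700
beam 3: φ=45°, α=120°
  direction (-0.5000, 0.8660); cell (4,1); t to first gridline: x 0.8800, y 0.7736 (then +2.0000 / +1.1547)
    (4,2) via y @ 0.7736
    (3,2) via x @ 0.8800
    (3,3) via y @ 1.9283
    (2,3) via x @ 2.8800
    (2,4) via y @ 3.0831
    (2,5) via y @ 4.2378
    (1,5) via x @ 4.8800
    (1,6) via y @ 5.3925
    (1,7) via y @ 6.5472  # hit
  → r_3 = 6.5472

ranges = [5.2654, 5.8700, 6.5472]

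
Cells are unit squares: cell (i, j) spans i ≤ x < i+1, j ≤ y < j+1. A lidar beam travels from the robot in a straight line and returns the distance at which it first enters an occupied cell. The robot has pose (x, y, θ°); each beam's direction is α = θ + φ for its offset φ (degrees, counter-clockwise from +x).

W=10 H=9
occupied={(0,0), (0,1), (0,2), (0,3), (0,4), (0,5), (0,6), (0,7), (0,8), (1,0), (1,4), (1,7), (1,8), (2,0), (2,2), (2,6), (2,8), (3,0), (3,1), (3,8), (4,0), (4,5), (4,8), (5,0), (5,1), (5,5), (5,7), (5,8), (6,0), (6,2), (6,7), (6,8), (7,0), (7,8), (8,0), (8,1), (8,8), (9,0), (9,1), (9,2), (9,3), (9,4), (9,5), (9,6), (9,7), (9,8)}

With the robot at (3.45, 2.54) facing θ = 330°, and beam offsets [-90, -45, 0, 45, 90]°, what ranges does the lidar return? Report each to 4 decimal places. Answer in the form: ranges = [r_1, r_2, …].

ranges = [0.6235, 0.5590, 1.7898, 5.7458, 2.8406]

beam 1: φ=-90°, α=240°
  cosα=-0.5000 sinα=-0.8660 | (3,2) | tMaxX 0.9000 tMaxY 0.6235 | tΔX 2.0000 tΔY 1.1547
    t=0.6235 [y] (3,1) — stop
  → r_1 = 0.6235
beam 2: φ=-45°, α=285°
  cosα=0.2588 sinα=-0.9659 | (3,2) | tMaxX 2.1250 tMaxY 0.5590 | tΔX 3.8637 tΔY 1.0353
    t=0.5590 [y] (3,1) — stop
  → r_2 = 0.5590
beam 3: φ=0°, α=330°
  cosα=0.8660 sinα=-0.5000 | (3,2) | tMaxX 0.6351 tMaxY 1.0800 | tΔX 1.1547 tΔY 2.0000
    t=0.6351 [x] (4,2)
    t=1.0800 [y] (4,1)
    t=1.7898 [x] (5,1) — stop
  → r_3 = 1.7898
beam 4: φ=45°, α=15°
  cosα=0.9659 sinα=0.2588 | (3,2) | tMaxX 0.5694 tMaxY 1.7773 | tΔX 1.0353 tΔY 3.8637
    t=0.5694 [x] (4,2)
    t=1.6047 [x] (5,2)
    t=1.7773 [y] (5,3)
    t=2.6400 [x] (6,3)
    t=3.6752 [x] (7,3)
    t=4.7105 [x] (8,3)
    t=5.6410 [y] (8,4)
    t=5.7458 [x] (9,4) — stop
  → r_4 = 5.7458
beam 5: φ=90°, α=60°
  cosα=0.5000 sinα=0.8660 | (3,2) | tMaxX 1.1000 tMaxY 0.5312 | tΔX 2.0000 tΔY 1.1547
    t=0.5312 [y] (3,3)
    t=1.1000 [x] (4,3)
    t=1.6859 [y] (4,4)
    t=2.8406 [y] (4,5) — stop
  → r_5 = 2.8406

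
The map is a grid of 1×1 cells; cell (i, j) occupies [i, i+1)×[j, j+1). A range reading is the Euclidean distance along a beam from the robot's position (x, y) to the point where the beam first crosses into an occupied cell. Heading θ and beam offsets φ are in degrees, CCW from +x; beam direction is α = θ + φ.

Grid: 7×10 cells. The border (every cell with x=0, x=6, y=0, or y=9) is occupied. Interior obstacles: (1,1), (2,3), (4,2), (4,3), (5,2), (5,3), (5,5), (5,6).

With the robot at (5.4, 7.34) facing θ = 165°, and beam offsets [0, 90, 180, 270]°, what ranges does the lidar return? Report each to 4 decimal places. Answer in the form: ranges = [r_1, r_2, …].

ranges = [4.5552, 0.3520, 0.6212, 1.7186]

beam 1: φ=0°, α=165°
  direction (-0.9659, 0.2588); cell (5,7); t to first gridline: x 0.4141, y 2.5500 (then +1.0353 / +3.8637)
    (4,7) via x @ 0.4141
    (3,7) via x @ 1.4494
    (2,7) via x @ 2.4847
    (2,8) via y @ 2.5500
    (1,8) via x @ 3.5199
    (0,8) via x @ 4.5552  # hit
  → r_1 = 4.5552
beam 2: φ=90°, α=255°
  direction (-0.2588, -0.9659); cell (5,7); t to first gridline: x 1.5455, y 0.3520 (then +3.8637 / +1.0353)
    (5,6) via y @ 0.3520  # hit
  → r_2 = 0.3520
beam 3: φ=180°, α=345°
  direction (0.9659, -0.2588); cell (5,7); t to first gridline: x 0.6212, y 1.3137 (then +1.0353 / +3.8637)
    (6,7) via x @ 0.6212  # hit
  → r_3 = 0.6212
beam 4: φ=270°, α=75°
  direction (0.2588, 0.9659); cell (5,7); t to first gridline: x 2.3182, y 0.6833 (then +3.8637 / +1.0353)
    (5,8) via y @ 0.6833
    (5,9) via y @ 1.7186  # hit
  → r_4 = 1.7186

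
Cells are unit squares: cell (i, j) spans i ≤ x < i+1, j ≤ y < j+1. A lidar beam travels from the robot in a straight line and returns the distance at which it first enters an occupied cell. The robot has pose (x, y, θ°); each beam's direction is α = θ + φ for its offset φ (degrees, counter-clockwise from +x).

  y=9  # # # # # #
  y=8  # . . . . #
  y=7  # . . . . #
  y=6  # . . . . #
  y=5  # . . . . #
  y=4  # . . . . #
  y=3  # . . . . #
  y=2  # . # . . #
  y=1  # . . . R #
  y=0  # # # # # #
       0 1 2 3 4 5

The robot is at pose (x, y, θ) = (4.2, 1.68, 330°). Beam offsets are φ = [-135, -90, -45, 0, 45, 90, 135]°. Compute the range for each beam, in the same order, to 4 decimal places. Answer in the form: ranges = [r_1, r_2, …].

beam 1: φ=-135°, α=195°
  dir = (cos 195°, sin 195°) = (-0.9659, -0.2588); from cell (4,1)
  next x-line at t=0.2071, next y-line at t=2.6273; Δt_x=1.0353, Δt_y=3.8637
    x: enter (3,1) at t=0.2071
    x: enter (2,1) at t=1.2423
    x: enter (1,1) at t=2.2776
    y: enter (1,0) at t=2.6273 ← occupied
  → r_1 = 2.6273
beam 2: φ=-90°, α=240°
  dir = (cos 240°, sin 240°) = (-0.5000, -0.8660); from cell (4,1)
  next x-line at t=0.4000, next y-line at t=0.7852; Δt_x=2.0000, Δt_y=1.1547
    x: enter (3,1) at t=0.4000
    y: enter (3,0) at t=0.7852 ← occupied
  → r_2 = 0.7852
beam 3: φ=-45°, α=285°
  dir = (cos 285°, sin 285°) = (0.2588, -0.9659); from cell (4,1)
  next x-line at t=3.0910, next y-line at t=0.7040; Δt_x=3.8637, Δt_y=1.0353
    y: enter (4,0) at t=0.7040 ← occupied
  → r_3 = 0.7040
beam 4: φ=0°, α=330°
  dir = (cos 330°, sin 330°) = (0.8660, -0.5000); from cell (4,1)
  next x-line at t=0.9238, next y-line at t=1.3600; Δt_x=1.1547, Δt_y=2.0000
    x: enter (5,1) at t=0.9238 ← occupied
  → r_4 = 0.9238
beam 5: φ=45°, α=15°
  dir = (cos 15°, sin 15°) = (0.9659, 0.2588); from cell (4,1)
  next x-line at t=0.8282, next y-line at t=1.2364; Δt_x=1.0353, Δt_y=3.8637
    x: enter (5,1) at t=0.8282 ← occupied
  → r_5 = 0.8282
beam 6: φ=90°, α=60°
  dir = (cos 60°, sin 60°) = (0.5000, 0.8660); from cell (4,1)
  next x-line at t=1.6000, next y-line at t=0.3695; Δt_x=2.0000, Δt_y=1.1547
    y: enter (4,2) at t=0.3695
    y: enter (4,3) at t=1.5242
    x: enter (5,3) at t=1.6000 ← occupied
  → r_6 = 1.6000
beam 7: φ=135°, α=105°
  dir = (cos 105°, sin 105°) = (-0.2588, 0.9659); from cell (4,1)
  next x-line at t=0.7727, next y-line at t=0.3313; Δt_x=3.8637, Δt_y=1.0353
    y: enter (4,2) at t=0.3313
    x: enter (3,2) at t=0.7727
    y: enter (3,3) at t=1.3666
    y: enter (3,4) at t=2.4018
    y: enter (3,5) at t=3.4371
    y: enter (3,6) at t=4.4724
    x: enter (2,6) at t=4.6364
    y: enter (2,7) at t=5.5077
    y: enter (2,8) at t=6.5429
    y: enter (2,9) at t=7.5782 ← occupied
  → r_7 = 7.5782

ranges = [2.6273, 0.7852, 0.7040, 0.9238, 0.8282, 1.6000, 7.5782]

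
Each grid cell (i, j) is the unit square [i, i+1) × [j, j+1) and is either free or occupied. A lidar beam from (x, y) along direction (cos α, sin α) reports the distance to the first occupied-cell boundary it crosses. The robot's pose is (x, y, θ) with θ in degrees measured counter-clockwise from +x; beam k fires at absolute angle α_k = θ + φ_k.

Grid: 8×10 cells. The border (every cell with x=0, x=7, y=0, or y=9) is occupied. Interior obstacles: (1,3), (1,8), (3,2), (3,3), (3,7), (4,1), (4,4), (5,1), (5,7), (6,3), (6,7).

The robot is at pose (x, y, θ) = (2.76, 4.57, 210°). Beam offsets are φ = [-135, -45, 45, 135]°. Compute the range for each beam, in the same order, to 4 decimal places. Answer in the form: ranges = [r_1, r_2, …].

beam 1: φ=-135°, α=75°
  d=(0.2588,0.9659)  start (2,4)  tX=0.9273 tY=0.4452  stride 1/|dx|=3.8637 1/|dy|=1.0353
    cross y-line → (2,5), t=0.4452
    cross x-line → (3,5), t=0.9273
    cross y-line → (3,6), t=1.4804
    cross y-line → (3,7), t=2.5157 (wall)
  → r_1 = 2.5157
beam 2: φ=-45°, α=165°
  d=(-0.9659,0.2588)  start (2,4)  tX=0.7868 tY=1.6614  stride 1/|dx|=1.0353 1/|dy|=3.8637
    cross x-line → (1,4), t=0.7868
    cross y-line → (1,5), t=1.6614
    cross x-line → (0,5), t=1.8221 (wall)
  → r_2 = 1.8221
beam 3: φ=45°, α=255°
  d=(-0.2588,-0.9659)  start (2,4)  tX=2.9364 tY=0.5901  stride 1/|dx|=3.8637 1/|dy|=1.0353
    cross y-line → (2,3), t=0.5901
    cross y-line → (2,2), t=1.6254
    cross y-line → (2,1), t=2.6607
    cross x-line → (1,1), t=2.9364
    cross y-line → (1,0), t=3.6959 (wall)
  → r_3 = 3.6959
beam 4: φ=135°, α=345°
  d=(0.9659,-0.2588)  start (2,4)  tX=0.2485 tY=2.2023  stride 1/|dx|=1.0353 1/|dy|=3.8637
    cross x-line → (3,4), t=0.2485
    cross x-line → (4,4), t=1.2837 (wall)
  → r_4 = 1.2837

ranges = [2.5157, 1.8221, 3.6959, 1.2837]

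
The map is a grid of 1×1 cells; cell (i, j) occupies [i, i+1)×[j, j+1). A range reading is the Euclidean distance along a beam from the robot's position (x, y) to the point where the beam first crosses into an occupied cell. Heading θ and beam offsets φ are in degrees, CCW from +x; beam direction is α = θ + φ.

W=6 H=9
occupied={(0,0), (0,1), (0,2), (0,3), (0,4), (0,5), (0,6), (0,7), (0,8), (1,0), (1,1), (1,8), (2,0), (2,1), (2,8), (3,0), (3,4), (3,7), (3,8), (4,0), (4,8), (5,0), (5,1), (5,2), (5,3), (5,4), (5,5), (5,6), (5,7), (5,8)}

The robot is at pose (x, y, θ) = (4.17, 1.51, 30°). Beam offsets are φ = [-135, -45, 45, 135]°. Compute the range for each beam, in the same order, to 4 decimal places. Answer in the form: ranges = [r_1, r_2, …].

beam 1: φ=-135°, α=255°
  d=(-0.2588,-0.9659)  start (4,1)  tX=0.6568 tY=0.5280  stride 1/|dx|=3.8637 1/|dy|=1.0353
    cross y-line → (4,0), t=0.5280 (wall)
  → r_1 = 0.5280
beam 2: φ=-45°, α=345°
  d=(0.9659,-0.2588)  start (4,1)  tX=0.8593 tY=1.9705  stride 1/|dx|=1.0353 1/|dy|=3.8637
    cross x-line → (5,1), t=0.8593 (wall)
  → r_2 = 0.8593
beam 3: φ=45°, α=75°
  d=(0.2588,0.9659)  start (4,1)  tX=3.2069 tY=0.5073  stride 1/|dx|=3.8637 1/|dy|=1.0353
    cross y-line → (4,2), t=0.5073
    cross y-line → (4,3), t=1.5426
    cross y-line → (4,4), t=2.5778
    cross x-line → (5,4), t=3.2069 (wall)
  → r_3 = 3.2069
beam 4: φ=135°, α=165°
  d=(-0.9659,0.2588)  start (4,1)  tX=0.1760 tY=1.8932  stride 1/|dx|=1.0353 1/|dy|=3.8637
    cross x-line → (3,1), t=0.1760
    cross x-line → (2,1), t=1.2113 (wall)
  → r_4 = 1.2113

ranges = [0.5280, 0.8593, 3.2069, 1.2113]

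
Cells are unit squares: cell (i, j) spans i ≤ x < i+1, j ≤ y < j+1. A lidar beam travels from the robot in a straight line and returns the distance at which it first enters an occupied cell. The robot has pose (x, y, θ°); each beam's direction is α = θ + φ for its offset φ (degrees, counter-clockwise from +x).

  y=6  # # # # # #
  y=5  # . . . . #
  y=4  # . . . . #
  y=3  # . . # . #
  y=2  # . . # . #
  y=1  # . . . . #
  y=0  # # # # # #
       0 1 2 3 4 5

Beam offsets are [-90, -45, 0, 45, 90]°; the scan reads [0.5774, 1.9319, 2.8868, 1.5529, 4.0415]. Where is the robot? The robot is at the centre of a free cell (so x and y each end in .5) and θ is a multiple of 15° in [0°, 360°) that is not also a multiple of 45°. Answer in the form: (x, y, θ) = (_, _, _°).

The pose lattice has 18·16 = 288 candidates. Test each by forward raycasting.
  (2.5, 2.5, 15°): beam 1 = 1.5529 ≠ 0.5774 ✗
  (4.5, 1.5, 240°): beam 1 = 1.0000 ≠ 0.5774 ✗
  (2.5, 5.5, 240°): beam 1 = 1.0000 ≠ 0.5774 ✗
  …
  (1.5, 3.5, 300°): r_1=0.5774, r_2=1.9319, r_3=2.8868, r_4=1.5529, r_5=4.0415 — all match ✓
No second candidate reproduces the full scan.

(x, y, θ) = (1.5, 3.5, 300°)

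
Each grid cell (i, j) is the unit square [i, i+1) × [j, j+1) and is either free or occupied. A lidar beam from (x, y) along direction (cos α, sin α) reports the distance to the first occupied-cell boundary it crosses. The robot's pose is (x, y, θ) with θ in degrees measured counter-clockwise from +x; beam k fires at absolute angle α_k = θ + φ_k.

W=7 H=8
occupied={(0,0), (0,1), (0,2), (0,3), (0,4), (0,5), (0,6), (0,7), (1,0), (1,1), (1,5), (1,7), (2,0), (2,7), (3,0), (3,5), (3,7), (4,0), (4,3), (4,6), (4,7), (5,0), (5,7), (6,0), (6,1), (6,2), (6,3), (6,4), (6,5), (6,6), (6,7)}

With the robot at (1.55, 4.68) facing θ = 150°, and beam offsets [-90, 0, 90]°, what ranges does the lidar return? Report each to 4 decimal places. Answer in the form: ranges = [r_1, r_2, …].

beam 1: φ=-90°, α=60°
  d=(0.5000,0.8660)  start (1,4)  tX=0.9000 tY=0.3695  stride 1/|dx|=2.0000 1/|dy|=1.1547
    cross y-line → (1,5), t=0.3695 (wall)
  → r_1 = 0.3695
beam 2: φ=0°, α=150°
  d=(-0.8660,0.5000)  start (1,4)  tX=0.6351 tY=0.6400  stride 1/|dx|=1.1547 1/|dy|=2.0000
    cross x-line → (0,4), t=0.6351 (wall)
  → r_2 = 0.6351
beam 3: φ=90°, α=240°
  d=(-0.5000,-0.8660)  start (1,4)  tX=1.1000 tY=0.7852  stride 1/|dx|=2.0000 1/|dy|=1.1547
    cross y-line → (1,3), t=0.7852
    cross x-line → (0,3), t=1.1000 (wall)
  → r_3 = 1.1000

ranges = [0.3695, 0.6351, 1.1000]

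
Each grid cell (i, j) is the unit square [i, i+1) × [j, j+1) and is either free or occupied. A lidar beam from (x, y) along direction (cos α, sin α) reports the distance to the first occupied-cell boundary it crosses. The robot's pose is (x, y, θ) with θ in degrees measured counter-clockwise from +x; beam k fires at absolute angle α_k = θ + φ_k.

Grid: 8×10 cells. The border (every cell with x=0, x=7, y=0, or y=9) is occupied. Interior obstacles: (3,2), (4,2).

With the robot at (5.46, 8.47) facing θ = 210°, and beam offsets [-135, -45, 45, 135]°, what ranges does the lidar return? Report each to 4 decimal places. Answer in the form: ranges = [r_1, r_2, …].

beam 1: φ=-135°, α=75°
  cosα=0.2588 sinα=0.9659 | (5,8) | tMaxX 2.0864 tMaxY 0.5487 | tΔX 3.8637 tΔY 1.0353
    t=0.5487 [y] (5,9) — stop
  → r_1 = 0.5487
beam 2: φ=-45°, α=165°
  cosα=-0.9659 sinα=0.2588 | (5,8) | tMaxX 0.4762 tMaxY 2.0478 | tΔX 1.0353 tΔY 3.8637
    t=0.4762 [x] (4,8)
    t=1.5115 [x] (3,8)
    t=2.0478 [y] (3,9) — stop
  → r_2 = 2.0478
beam 3: φ=45°, α=255°
  cosα=-0.2588 sinα=-0.9659 | (5,8) | tMaxX 1.7773 tMaxY 0.4866 | tΔX 3.8637 tΔY 1.0353
    t=0.4866 [y] (5,7)
    t=1.5219 [y] (5,6)
    t=1.7773 [x] (4,6)
    t=2.5571 [y] (4,5)
    t=3.5924 [y] (4,4)
    t=4.6277 [y] (4,3)
    t=5.6410 [x] (3,3)
    t=5.6630 [y] (3,2) — stop
  → r_3 = 5.6630
beam 4: φ=135°, α=345°
  cosα=0.9659 sinα=-0.2588 | (5,8) | tMaxX 0.5590 tMaxY 1.8159 | tΔX 1.0353 tΔY 3.8637
    t=0.5590 [x] (6,8)
    t=1.5943 [x] (7,8) — stop
  → r_4 = 1.5943

ranges = [0.5487, 2.0478, 5.6630, 1.5943]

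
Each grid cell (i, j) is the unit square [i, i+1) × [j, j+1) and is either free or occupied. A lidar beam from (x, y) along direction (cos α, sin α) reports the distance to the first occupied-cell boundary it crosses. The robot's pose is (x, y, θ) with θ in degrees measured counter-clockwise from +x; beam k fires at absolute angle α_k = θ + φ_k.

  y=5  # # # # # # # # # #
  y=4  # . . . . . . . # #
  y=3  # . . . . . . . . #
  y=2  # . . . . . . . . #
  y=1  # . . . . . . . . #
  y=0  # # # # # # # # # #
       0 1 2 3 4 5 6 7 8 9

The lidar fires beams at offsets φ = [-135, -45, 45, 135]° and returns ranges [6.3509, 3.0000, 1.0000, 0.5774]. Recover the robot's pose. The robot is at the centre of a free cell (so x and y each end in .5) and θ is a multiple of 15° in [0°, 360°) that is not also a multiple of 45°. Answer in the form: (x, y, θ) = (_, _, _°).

(x, y, θ) = (2.5, 1.5, 165°)

Candidates: 31 free-cell centres × 16 headings = 496 poses. Raycast each; keep the one whose scan matches to 4 dp.
  (1.5, 4.5, 300°): beam 1 = 0.5176 ≠ 6.3509 ✗
  (3.5, 1.5, 150°): beam 1 = 5.6940 ≠ 6.3509 ✗
  (7.5, 4.5, 165°): beam 1 = 0.5774 ≠ 6.3509 ✗
  (1.5, 2.5, 165°): beam 1 = 5.0000 ≠ 6.3509 ✗
  …
  (2.5, 1.5, 165°): r_1=6.3509, r_2=3.0000, r_3=1.0000, r_4=0.5774 — all match ✓
Unique over the lattice → pose = (2.5, 1.5, 165°).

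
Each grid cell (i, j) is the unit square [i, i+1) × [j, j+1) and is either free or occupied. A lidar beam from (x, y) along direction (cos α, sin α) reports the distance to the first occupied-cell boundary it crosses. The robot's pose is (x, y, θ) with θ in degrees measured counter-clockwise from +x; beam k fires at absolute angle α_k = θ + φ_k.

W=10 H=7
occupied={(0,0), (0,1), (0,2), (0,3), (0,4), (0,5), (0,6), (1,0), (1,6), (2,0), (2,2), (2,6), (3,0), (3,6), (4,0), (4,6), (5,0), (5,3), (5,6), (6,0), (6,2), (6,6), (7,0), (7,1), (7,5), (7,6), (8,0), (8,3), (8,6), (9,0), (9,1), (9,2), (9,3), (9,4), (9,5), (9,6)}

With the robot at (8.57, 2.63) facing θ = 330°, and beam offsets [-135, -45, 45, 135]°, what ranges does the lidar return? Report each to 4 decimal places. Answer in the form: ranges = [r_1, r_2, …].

beam 1: φ=-135°, α=195°
  d=(-0.9659,-0.2588)  start (8,2)  tX=0.5901 tY=2.4341  stride 1/|dx|=1.0353 1/|dy|=3.8637
    cross x-line → (7,2), t=0.5901
    cross x-line → (6,2), t=1.6254 (wall)
  → r_1 = 1.6254
beam 2: φ=-45°, α=285°
  d=(0.2588,-0.9659)  start (8,2)  tX=1.6614 tY=0.6522  stride 1/|dx|=3.8637 1/|dy|=1.0353
    cross y-line → (8,1), t=0.6522
    cross x-line → (9,1), t=1.6614 (wall)
  → r_2 = 1.6614
beam 3: φ=45°, α=15°
  d=(0.9659,0.2588)  start (8,2)  tX=0.4452 tY=1.4296  stride 1/|dx|=1.0353 1/|dy|=3.8637
    cross x-line → (9,2), t=0.4452 (wall)
  → r_3 = 0.4452
beam 4: φ=135°, α=105°
  d=(-0.2588,0.9659)  start (8,2)  tX=2.2023 tY=0.3831  stride 1/|dx|=3.8637 1/|dy|=1.0353
    cross y-line → (8,3), t=0.3831 (wall)
  → r_4 = 0.3831

ranges = [1.6254, 1.6614, 0.4452, 0.3831]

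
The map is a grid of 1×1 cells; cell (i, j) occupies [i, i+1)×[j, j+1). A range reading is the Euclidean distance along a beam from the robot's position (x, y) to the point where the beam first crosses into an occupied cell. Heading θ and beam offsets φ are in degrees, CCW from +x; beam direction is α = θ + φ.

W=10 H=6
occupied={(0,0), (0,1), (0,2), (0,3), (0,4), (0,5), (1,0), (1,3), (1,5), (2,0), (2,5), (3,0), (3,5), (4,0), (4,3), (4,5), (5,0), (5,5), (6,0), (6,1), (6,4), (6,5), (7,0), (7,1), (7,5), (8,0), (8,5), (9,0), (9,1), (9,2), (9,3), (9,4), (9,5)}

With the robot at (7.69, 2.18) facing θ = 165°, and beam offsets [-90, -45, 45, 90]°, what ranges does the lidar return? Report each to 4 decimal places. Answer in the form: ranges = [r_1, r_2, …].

ranges = [2.9195, 2.1016, 0.3600, 0.1863]

beam 1: φ=-90°, α=75°
  cosα=0.2588 sinα=0.9659 | (7,2) | tMaxX 1.1977 tMaxY 0.8489 | tΔX 3.8637 tΔY 1.0353
    t=0.8489 [y] (7,3)
    t=1.1977 [x] (8,3)
    t=1.8842 [y] (8,4)
    t=2.9195 [y] (8,5) — stop
  → r_1 = 2.9195
beam 2: φ=-45°, α=120°
  cosα=-0.5000 sinα=0.8660 | (7,2) | tMaxX 1.3800 tMaxY 0.9469 | tΔX 2.0000 tΔY 1.1547
    t=0.9469 [y] (7,3)
    t=1.3800 [x] (6,3)
    t=2.1016 [y] (6,4) — stop
  → r_2 = 2.1016
beam 3: φ=45°, α=210°
  cosα=-0.8660 sinα=-0.5000 | (7,2) | tMaxX 0.7967 tMaxY 0.3600 | tΔX 1.1547 tΔY 2.0000
    t=0.3600 [y] (7,1) — stop
  → r_3 = 0.3600
beam 4: φ=90°, α=255°
  cosα=-0.2588 sinα=-0.9659 | (7,2) | tMaxX 2.6660 tMaxY 0.1863 | tΔX 3.8637 tΔY 1.0353
    t=0.1863 [y] (7,1) — stop
  → r_4 = 0.1863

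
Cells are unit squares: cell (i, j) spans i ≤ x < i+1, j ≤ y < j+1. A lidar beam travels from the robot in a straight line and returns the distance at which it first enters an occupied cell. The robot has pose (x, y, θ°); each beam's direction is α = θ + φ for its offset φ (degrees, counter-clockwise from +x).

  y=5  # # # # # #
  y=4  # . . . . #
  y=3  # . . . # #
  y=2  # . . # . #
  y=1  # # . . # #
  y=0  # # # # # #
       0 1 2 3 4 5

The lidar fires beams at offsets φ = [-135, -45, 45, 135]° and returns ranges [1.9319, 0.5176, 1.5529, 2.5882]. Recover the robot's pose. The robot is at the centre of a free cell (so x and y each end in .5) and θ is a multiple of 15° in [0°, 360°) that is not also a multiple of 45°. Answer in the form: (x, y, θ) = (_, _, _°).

Candidates: 12 free-cell centres × 16 headings = 192 poses. Raycast each; keep the one whose scan matches to 4 dp.
  (2.5, 2.5, 105°): beam 1 = 0.5774 ≠ 1.9319 ✗
  (1.5, 4.5, 165°): beam 1 = 1.0000 ≠ 1.9319 ✗
  (2.5, 4.5, 195°): beam 1 = 0.5774 ≠ 1.9319 ✗
  (4.5, 2.5, 345°): beam 1 = 0.5774 ≠ 1.9319 ✗
  (1.5, 2.5, 120°): beam 1 = 1.5529 ≠ 1.9319 ✗
  …
  (2.5, 4.5, 120°): r_1=1.9319, r_2=0.5176, r_3=1.5529, r_4=2.5882 — all match ✓
Only this pose fits every beam.

(x, y, θ) = (2.5, 4.5, 120°)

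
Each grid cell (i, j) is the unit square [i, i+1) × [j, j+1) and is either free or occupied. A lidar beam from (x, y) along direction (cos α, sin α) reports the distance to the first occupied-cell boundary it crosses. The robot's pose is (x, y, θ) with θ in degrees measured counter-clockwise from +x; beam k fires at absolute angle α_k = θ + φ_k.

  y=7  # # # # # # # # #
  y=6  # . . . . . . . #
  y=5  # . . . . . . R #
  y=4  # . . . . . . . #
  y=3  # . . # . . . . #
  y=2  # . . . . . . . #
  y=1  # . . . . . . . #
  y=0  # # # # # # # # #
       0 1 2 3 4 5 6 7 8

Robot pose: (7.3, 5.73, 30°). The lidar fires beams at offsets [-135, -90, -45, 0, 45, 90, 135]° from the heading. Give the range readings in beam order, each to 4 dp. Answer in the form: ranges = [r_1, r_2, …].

ranges = [4.8969, 1.4000, 0.7247, 0.8083, 1.3148, 1.4665, 4.9069]

beam 1: φ=-135°, α=255°
  dir = (cos 255°, sin 255°) = (-0.2588, -0.9659); from cell (7,5)
  next x-line at t=1.1591, next y-line at t=0.7558; Δt_x=3.8637, Δt_y=1.0353
    y: enter (7,4) at t=0.7558
    x: enter (6,4) at t=1.1591
    y: enter (6,3) at t=1.7910
    y: enter (6,2) at t=2.8263
    y: enter (6,1) at t=3.8616
    y: enter (6,0) at t=4.8969 ← occupied
  → r_1 = 4.8969
beam 2: φ=-90°, α=300°
  dir = (cos 300°, sin 300°) = (0.5000, -0.8660); from cell (7,5)
  next x-line at t=1.4000, next y-line at t=0.8429; Δt_x=2.0000, Δt_y=1.1547
    y: enter (7,4) at t=0.8429
    x: enter (8,4) at t=1.4000 ← occupied
  → r_2 = 1.4000
beam 3: φ=-45°, α=345°
  dir = (cos 345°, sin 345°) = (0.9659, -0.2588); from cell (7,5)
  next x-line at t=0.7247, next y-line at t=2.8205; Δt_x=1.0353, Δt_y=3.8637
    x: enter (8,5) at t=0.7247 ← occupied
  → r_3 = 0.7247
beam 4: φ=0°, α=30°
  dir = (cos 30°, sin 30°) = (0.8660, 0.5000); from cell (7,5)
  next x-line at t=0.8083, next y-line at t=0.5400; Δt_x=1.1547, Δt_y=2.0000
    y: enter (7,6) at t=0.5400
    x: enter (8,6) at t=0.8083 ← occupied
  → r_4 = 0.8083
beam 5: φ=45°, α=75°
  dir = (cos 75°, sin 75°) = (0.2588, 0.9659); from cell (7,5)
  next x-line at t=2.7046, next y-line at t=0.2795; Δt_x=3.8637, Δt_y=1.0353
    y: enter (7,6) at t=0.2795
    y: enter (7,7) at t=1.3148 ← occupied
  → r_5 = 1.3148
beam 6: φ=90°, α=120°
  dir = (cos 120°, sin 120°) = (-0.5000, 0.8660); from cell (7,5)
  next x-line at t=0.6000, next y-line at t=0.3118; Δt_x=2.0000, Δt_y=1.1547
    y: enter (7,6) at t=0.3118
    x: enter (6,6) at t=0.6000
    y: enter (6,7) at t=1.4665 ← occupied
  → r_6 = 1.4665
beam 7: φ=135°, α=165°
  dir = (cos 165°, sin 165°) = (-0.9659, 0.2588); from cell (7,5)
  next x-line at t=0.3106, next y-line at t=1.0432; Δt_x=1.0353, Δt_y=3.8637
    x: enter (6,5) at t=0.3106
    y: enter (6,6) at t=1.0432
    x: enter (5,6) at t=1.3459
    x: enter (4,6) at t=2.3811
    x: enter (3,6) at t=3.4164
    x: enter (2,6) at t=4.4517
    y: enter (2,7) at t=4.9069 ← occupied
  → r_7 = 4.9069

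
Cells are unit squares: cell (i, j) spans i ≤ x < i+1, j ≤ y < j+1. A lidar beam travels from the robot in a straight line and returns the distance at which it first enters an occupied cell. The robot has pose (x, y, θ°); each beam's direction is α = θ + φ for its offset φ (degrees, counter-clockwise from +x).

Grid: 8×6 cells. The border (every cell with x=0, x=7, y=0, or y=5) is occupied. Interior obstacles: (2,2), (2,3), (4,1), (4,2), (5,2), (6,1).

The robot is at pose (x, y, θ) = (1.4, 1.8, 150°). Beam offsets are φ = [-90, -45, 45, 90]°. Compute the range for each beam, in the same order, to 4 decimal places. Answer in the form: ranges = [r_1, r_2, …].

ranges = [1.2000, 1.5455, 0.4141, 0.8000]

beam 1: φ=-90°, α=60°
  dir = (cos 60°, sin 60°) = (0.5000, 0.8660); from cell (1,1)
  next x-line at t=1.2000, next y-line at t=0.2309; Δt_x=2.0000, Δt_y=1.1547
    y: enter (1,2) at t=0.2309
    x: enter (2,2) at t=1.2000 ← occupied
  → r_1 = 1.2000
beam 2: φ=-45°, α=105°
  dir = (cos 105°, sin 105°) = (-0.2588, 0.9659); from cell (1,1)
  next x-line at t=1.5455, next y-line at t=0.2071; Δt_x=3.8637, Δt_y=1.0353
    y: enter (1,2) at t=0.2071
    y: enter (1,3) at t=1.2423
    x: enter (0,3) at t=1.5455 ← occupied
  → r_2 = 1.5455
beam 3: φ=45°, α=195°
  dir = (cos 195°, sin 195°) = (-0.9659, -0.2588); from cell (1,1)
  next x-line at t=0.4141, next y-line at t=3.0910; Δt_x=1.0353, Δt_y=3.8637
    x: enter (0,1) at t=0.4141 ← occupied
  → r_3 = 0.4141
beam 4: φ=90°, α=240°
  dir = (cos 240°, sin 240°) = (-0.5000, -0.8660); from cell (1,1)
  next x-line at t=0.8000, next y-line at t=0.9238; Δt_x=2.0000, Δt_y=1.1547
    x: enter (0,1) at t=0.8000 ← occupied
  → r_4 = 0.8000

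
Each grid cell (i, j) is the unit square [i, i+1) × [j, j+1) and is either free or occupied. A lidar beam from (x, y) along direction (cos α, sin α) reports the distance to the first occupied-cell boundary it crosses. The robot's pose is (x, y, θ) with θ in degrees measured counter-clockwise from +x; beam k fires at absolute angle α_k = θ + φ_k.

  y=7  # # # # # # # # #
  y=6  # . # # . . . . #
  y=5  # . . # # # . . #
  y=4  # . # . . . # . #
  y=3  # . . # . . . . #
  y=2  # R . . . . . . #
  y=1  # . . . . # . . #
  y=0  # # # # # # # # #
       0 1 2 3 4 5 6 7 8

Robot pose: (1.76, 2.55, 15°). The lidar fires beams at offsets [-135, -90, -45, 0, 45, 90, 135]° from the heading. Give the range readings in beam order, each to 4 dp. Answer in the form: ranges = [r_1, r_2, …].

beam 1: φ=-135°, α=240°
  cosα=-0.5000 sinα=-0.8660 | (1,2) | tMaxX 1.5200 tMaxY 0.6351 | tΔX 2.0000 tΔY 1.1547
    t=0.6351 [y] (1,1)
    t=1.5200 [x] (0,1) — stop
  → r_1 = 1.5200
beam 2: φ=-90°, α=285°
  cosα=0.2588 sinα=-0.9659 | (1,2) | tMaxX 0.9273 tMaxY 0.5694 | tΔX 3.8637 tΔY 1.0353
    t=0.5694 [y] (1,1)
    t=0.9273 [x] (2,1)
    t=1.6047 [y] (2,0) — stop
  → r_2 = 1.6047
beam 3: φ=-45°, α=330°
  cosα=0.8660 sinα=-0.5000 | (1,2) | tMaxX 0.2771 tMaxY 1.1000 | tΔX 1.1547 tΔY 2.0000
    t=0.2771 [x] (2,2)
    t=1.1000 [y] (2,1)
    t=1.4318 [x] (3,1)
    t=2.5865 [x] (4,1)
    t=3.1000 [y] (4,0) — stop
  → r_3 = 3.1000
beam 4: φ=0°, α=15°
  cosα=0.9659 sinα=0.2588 | (1,2) | tMaxX 0.2485 tMaxY 1.7387 | tΔX 1.0353 tΔY 3.8637
    t=0.2485 [x] (2,2)
    t=1.2837 [x] (3,2)
    t=1.7387 [y] (3,3) — stop
  → r_4 = 1.7387
beam 5: φ=45°, α=60°
  cosα=0.5000 sinα=0.8660 | (1,2) | tMaxX 0.4800 tMaxY 0.5196 | tΔX 2.0000 tΔY 1.1547
    t=0.4800 [x] (2,2)
    t=0.5196 [y] (2,3)
    t=1.6743 [y] (2,4) — stop
  → r_5 = 1.6743
beam 6: φ=90°, α=105°
  cosα=-0.2588 sinα=0.9659 | (1,2) | tMaxX 2.9364 tMaxY 0.4659 | tΔX 3.8637 tΔY 1.0353
    t=0.4659 [y] (1,3)
    t=1.5012 [y] (1,4)
    t=2.5364 [y] (1,5)
    t=2.9364 [x] (0,5) — stop
  → r_6 = 2.9364
beam 7: φ=135°, α=150°
  cosα=-0.8660 sinα=0.5000 | (1,2) | tMaxX 0.8776 tMaxY 0.9000 | tΔX 1.1547 tΔY 2.0000
    t=0.8776 [x] (0,2) — stop
  → r_7 = 0.8776

ranges = [1.5200, 1.6047, 3.1000, 1.7387, 1.6743, 2.9364, 0.8776]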